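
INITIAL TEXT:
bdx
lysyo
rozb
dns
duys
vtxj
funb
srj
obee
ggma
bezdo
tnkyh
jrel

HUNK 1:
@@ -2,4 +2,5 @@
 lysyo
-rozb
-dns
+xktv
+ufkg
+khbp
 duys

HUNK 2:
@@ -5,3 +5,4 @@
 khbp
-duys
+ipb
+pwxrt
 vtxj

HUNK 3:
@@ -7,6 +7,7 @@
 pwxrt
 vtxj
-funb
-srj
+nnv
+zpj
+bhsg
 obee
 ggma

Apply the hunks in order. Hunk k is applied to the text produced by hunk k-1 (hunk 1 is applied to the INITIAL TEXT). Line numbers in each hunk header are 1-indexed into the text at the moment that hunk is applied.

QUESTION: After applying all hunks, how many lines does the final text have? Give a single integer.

Answer: 16

Derivation:
Hunk 1: at line 2 remove [rozb,dns] add [xktv,ufkg,khbp] -> 14 lines: bdx lysyo xktv ufkg khbp duys vtxj funb srj obee ggma bezdo tnkyh jrel
Hunk 2: at line 5 remove [duys] add [ipb,pwxrt] -> 15 lines: bdx lysyo xktv ufkg khbp ipb pwxrt vtxj funb srj obee ggma bezdo tnkyh jrel
Hunk 3: at line 7 remove [funb,srj] add [nnv,zpj,bhsg] -> 16 lines: bdx lysyo xktv ufkg khbp ipb pwxrt vtxj nnv zpj bhsg obee ggma bezdo tnkyh jrel
Final line count: 16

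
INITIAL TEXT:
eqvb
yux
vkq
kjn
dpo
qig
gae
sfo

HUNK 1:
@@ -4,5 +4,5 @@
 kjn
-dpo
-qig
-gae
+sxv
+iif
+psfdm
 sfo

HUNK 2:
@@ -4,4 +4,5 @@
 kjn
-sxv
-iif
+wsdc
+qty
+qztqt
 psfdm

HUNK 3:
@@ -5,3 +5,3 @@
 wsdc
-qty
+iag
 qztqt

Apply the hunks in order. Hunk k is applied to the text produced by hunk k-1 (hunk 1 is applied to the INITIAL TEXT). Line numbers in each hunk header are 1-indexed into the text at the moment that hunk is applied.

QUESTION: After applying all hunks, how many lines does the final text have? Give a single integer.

Hunk 1: at line 4 remove [dpo,qig,gae] add [sxv,iif,psfdm] -> 8 lines: eqvb yux vkq kjn sxv iif psfdm sfo
Hunk 2: at line 4 remove [sxv,iif] add [wsdc,qty,qztqt] -> 9 lines: eqvb yux vkq kjn wsdc qty qztqt psfdm sfo
Hunk 3: at line 5 remove [qty] add [iag] -> 9 lines: eqvb yux vkq kjn wsdc iag qztqt psfdm sfo
Final line count: 9

Answer: 9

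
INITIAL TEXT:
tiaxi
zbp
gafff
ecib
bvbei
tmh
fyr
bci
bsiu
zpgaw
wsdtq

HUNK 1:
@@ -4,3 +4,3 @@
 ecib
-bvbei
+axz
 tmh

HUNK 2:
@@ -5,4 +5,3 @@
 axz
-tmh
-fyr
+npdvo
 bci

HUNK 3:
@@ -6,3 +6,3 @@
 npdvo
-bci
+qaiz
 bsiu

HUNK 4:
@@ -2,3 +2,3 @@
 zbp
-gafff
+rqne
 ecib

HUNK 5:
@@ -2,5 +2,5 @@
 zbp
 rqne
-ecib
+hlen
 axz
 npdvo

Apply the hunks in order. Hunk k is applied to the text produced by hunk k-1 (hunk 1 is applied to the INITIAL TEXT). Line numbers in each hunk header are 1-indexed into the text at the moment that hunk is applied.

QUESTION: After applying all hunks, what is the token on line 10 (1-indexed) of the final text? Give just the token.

Hunk 1: at line 4 remove [bvbei] add [axz] -> 11 lines: tiaxi zbp gafff ecib axz tmh fyr bci bsiu zpgaw wsdtq
Hunk 2: at line 5 remove [tmh,fyr] add [npdvo] -> 10 lines: tiaxi zbp gafff ecib axz npdvo bci bsiu zpgaw wsdtq
Hunk 3: at line 6 remove [bci] add [qaiz] -> 10 lines: tiaxi zbp gafff ecib axz npdvo qaiz bsiu zpgaw wsdtq
Hunk 4: at line 2 remove [gafff] add [rqne] -> 10 lines: tiaxi zbp rqne ecib axz npdvo qaiz bsiu zpgaw wsdtq
Hunk 5: at line 2 remove [ecib] add [hlen] -> 10 lines: tiaxi zbp rqne hlen axz npdvo qaiz bsiu zpgaw wsdtq
Final line 10: wsdtq

Answer: wsdtq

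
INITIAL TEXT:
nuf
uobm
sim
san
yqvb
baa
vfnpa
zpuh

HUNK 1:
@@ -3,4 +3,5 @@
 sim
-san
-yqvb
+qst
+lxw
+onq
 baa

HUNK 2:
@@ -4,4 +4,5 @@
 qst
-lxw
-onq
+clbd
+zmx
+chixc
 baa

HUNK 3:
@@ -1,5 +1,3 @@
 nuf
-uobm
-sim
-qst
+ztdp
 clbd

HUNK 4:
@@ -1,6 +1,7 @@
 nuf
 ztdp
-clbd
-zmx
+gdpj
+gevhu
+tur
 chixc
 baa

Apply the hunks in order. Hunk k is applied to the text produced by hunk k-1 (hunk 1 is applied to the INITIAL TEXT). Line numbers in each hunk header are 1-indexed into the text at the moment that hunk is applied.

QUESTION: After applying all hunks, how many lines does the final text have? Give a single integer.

Answer: 9

Derivation:
Hunk 1: at line 3 remove [san,yqvb] add [qst,lxw,onq] -> 9 lines: nuf uobm sim qst lxw onq baa vfnpa zpuh
Hunk 2: at line 4 remove [lxw,onq] add [clbd,zmx,chixc] -> 10 lines: nuf uobm sim qst clbd zmx chixc baa vfnpa zpuh
Hunk 3: at line 1 remove [uobm,sim,qst] add [ztdp] -> 8 lines: nuf ztdp clbd zmx chixc baa vfnpa zpuh
Hunk 4: at line 1 remove [clbd,zmx] add [gdpj,gevhu,tur] -> 9 lines: nuf ztdp gdpj gevhu tur chixc baa vfnpa zpuh
Final line count: 9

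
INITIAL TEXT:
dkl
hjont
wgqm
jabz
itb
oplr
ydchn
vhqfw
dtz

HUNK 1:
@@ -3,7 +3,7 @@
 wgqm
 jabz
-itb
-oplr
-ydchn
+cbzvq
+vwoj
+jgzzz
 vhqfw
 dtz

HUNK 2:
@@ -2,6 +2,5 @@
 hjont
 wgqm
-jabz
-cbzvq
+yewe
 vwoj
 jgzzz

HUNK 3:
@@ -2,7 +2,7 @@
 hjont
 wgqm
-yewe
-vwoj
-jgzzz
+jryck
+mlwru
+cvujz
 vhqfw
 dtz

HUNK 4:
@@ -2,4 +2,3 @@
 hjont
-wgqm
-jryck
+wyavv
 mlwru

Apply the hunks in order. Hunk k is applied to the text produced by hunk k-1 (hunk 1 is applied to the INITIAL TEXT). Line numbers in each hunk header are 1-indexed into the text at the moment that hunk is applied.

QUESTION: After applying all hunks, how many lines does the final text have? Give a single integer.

Hunk 1: at line 3 remove [itb,oplr,ydchn] add [cbzvq,vwoj,jgzzz] -> 9 lines: dkl hjont wgqm jabz cbzvq vwoj jgzzz vhqfw dtz
Hunk 2: at line 2 remove [jabz,cbzvq] add [yewe] -> 8 lines: dkl hjont wgqm yewe vwoj jgzzz vhqfw dtz
Hunk 3: at line 2 remove [yewe,vwoj,jgzzz] add [jryck,mlwru,cvujz] -> 8 lines: dkl hjont wgqm jryck mlwru cvujz vhqfw dtz
Hunk 4: at line 2 remove [wgqm,jryck] add [wyavv] -> 7 lines: dkl hjont wyavv mlwru cvujz vhqfw dtz
Final line count: 7

Answer: 7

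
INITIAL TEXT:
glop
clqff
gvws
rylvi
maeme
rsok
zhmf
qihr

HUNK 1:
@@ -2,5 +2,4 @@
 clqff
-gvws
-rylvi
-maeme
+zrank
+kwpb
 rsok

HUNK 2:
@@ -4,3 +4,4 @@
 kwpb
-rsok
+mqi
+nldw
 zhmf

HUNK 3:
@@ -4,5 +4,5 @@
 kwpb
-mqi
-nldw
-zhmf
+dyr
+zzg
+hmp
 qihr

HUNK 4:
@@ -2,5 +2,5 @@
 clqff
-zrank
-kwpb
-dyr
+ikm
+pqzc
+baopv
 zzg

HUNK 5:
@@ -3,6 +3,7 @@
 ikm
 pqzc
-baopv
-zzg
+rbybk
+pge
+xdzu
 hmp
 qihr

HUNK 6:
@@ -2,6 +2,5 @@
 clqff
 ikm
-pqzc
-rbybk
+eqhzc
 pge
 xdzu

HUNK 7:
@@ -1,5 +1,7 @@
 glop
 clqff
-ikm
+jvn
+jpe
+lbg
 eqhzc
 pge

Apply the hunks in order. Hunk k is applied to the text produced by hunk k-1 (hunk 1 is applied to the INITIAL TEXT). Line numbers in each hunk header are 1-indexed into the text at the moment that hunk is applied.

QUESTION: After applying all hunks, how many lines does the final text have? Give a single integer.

Answer: 10

Derivation:
Hunk 1: at line 2 remove [gvws,rylvi,maeme] add [zrank,kwpb] -> 7 lines: glop clqff zrank kwpb rsok zhmf qihr
Hunk 2: at line 4 remove [rsok] add [mqi,nldw] -> 8 lines: glop clqff zrank kwpb mqi nldw zhmf qihr
Hunk 3: at line 4 remove [mqi,nldw,zhmf] add [dyr,zzg,hmp] -> 8 lines: glop clqff zrank kwpb dyr zzg hmp qihr
Hunk 4: at line 2 remove [zrank,kwpb,dyr] add [ikm,pqzc,baopv] -> 8 lines: glop clqff ikm pqzc baopv zzg hmp qihr
Hunk 5: at line 3 remove [baopv,zzg] add [rbybk,pge,xdzu] -> 9 lines: glop clqff ikm pqzc rbybk pge xdzu hmp qihr
Hunk 6: at line 2 remove [pqzc,rbybk] add [eqhzc] -> 8 lines: glop clqff ikm eqhzc pge xdzu hmp qihr
Hunk 7: at line 1 remove [ikm] add [jvn,jpe,lbg] -> 10 lines: glop clqff jvn jpe lbg eqhzc pge xdzu hmp qihr
Final line count: 10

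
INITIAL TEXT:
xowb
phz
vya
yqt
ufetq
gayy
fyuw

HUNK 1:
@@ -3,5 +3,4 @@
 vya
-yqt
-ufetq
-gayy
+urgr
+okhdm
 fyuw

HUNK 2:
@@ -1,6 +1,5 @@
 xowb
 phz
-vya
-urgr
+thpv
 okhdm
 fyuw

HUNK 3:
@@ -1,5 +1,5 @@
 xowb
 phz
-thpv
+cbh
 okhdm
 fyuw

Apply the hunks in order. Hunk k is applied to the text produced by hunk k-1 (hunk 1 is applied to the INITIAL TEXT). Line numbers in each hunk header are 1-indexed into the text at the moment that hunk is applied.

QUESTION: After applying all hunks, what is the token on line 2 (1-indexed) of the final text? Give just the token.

Answer: phz

Derivation:
Hunk 1: at line 3 remove [yqt,ufetq,gayy] add [urgr,okhdm] -> 6 lines: xowb phz vya urgr okhdm fyuw
Hunk 2: at line 1 remove [vya,urgr] add [thpv] -> 5 lines: xowb phz thpv okhdm fyuw
Hunk 3: at line 1 remove [thpv] add [cbh] -> 5 lines: xowb phz cbh okhdm fyuw
Final line 2: phz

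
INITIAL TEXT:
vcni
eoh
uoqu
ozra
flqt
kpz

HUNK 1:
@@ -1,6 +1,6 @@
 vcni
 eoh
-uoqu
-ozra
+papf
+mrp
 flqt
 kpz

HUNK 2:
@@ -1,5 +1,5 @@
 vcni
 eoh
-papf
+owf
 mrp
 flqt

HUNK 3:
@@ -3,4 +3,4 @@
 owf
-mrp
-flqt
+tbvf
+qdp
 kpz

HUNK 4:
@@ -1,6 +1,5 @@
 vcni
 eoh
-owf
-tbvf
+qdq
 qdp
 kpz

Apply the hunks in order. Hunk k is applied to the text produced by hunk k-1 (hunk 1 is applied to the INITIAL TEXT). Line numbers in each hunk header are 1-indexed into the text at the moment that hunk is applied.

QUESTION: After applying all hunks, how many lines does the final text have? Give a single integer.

Answer: 5

Derivation:
Hunk 1: at line 1 remove [uoqu,ozra] add [papf,mrp] -> 6 lines: vcni eoh papf mrp flqt kpz
Hunk 2: at line 1 remove [papf] add [owf] -> 6 lines: vcni eoh owf mrp flqt kpz
Hunk 3: at line 3 remove [mrp,flqt] add [tbvf,qdp] -> 6 lines: vcni eoh owf tbvf qdp kpz
Hunk 4: at line 1 remove [owf,tbvf] add [qdq] -> 5 lines: vcni eoh qdq qdp kpz
Final line count: 5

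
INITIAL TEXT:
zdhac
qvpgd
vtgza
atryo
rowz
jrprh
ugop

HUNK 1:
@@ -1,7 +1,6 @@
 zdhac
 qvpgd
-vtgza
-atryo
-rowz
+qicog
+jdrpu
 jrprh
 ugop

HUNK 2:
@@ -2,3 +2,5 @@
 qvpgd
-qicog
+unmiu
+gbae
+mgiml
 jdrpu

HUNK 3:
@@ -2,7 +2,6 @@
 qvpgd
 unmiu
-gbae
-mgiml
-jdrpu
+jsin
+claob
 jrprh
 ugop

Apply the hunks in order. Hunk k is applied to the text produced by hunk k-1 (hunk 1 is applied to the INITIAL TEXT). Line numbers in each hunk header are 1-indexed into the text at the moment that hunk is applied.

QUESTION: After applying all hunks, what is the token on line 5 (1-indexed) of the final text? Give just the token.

Answer: claob

Derivation:
Hunk 1: at line 1 remove [vtgza,atryo,rowz] add [qicog,jdrpu] -> 6 lines: zdhac qvpgd qicog jdrpu jrprh ugop
Hunk 2: at line 2 remove [qicog] add [unmiu,gbae,mgiml] -> 8 lines: zdhac qvpgd unmiu gbae mgiml jdrpu jrprh ugop
Hunk 3: at line 2 remove [gbae,mgiml,jdrpu] add [jsin,claob] -> 7 lines: zdhac qvpgd unmiu jsin claob jrprh ugop
Final line 5: claob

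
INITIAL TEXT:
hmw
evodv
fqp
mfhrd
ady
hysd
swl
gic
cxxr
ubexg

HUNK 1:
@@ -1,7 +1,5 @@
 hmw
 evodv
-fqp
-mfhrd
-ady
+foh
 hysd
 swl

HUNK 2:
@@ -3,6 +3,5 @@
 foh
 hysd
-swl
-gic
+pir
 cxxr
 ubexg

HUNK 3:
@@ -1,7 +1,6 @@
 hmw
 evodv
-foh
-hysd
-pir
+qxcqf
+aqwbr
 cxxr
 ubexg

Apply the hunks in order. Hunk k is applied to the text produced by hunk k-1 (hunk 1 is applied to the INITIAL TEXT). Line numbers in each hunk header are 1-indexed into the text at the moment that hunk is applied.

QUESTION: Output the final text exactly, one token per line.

Hunk 1: at line 1 remove [fqp,mfhrd,ady] add [foh] -> 8 lines: hmw evodv foh hysd swl gic cxxr ubexg
Hunk 2: at line 3 remove [swl,gic] add [pir] -> 7 lines: hmw evodv foh hysd pir cxxr ubexg
Hunk 3: at line 1 remove [foh,hysd,pir] add [qxcqf,aqwbr] -> 6 lines: hmw evodv qxcqf aqwbr cxxr ubexg

Answer: hmw
evodv
qxcqf
aqwbr
cxxr
ubexg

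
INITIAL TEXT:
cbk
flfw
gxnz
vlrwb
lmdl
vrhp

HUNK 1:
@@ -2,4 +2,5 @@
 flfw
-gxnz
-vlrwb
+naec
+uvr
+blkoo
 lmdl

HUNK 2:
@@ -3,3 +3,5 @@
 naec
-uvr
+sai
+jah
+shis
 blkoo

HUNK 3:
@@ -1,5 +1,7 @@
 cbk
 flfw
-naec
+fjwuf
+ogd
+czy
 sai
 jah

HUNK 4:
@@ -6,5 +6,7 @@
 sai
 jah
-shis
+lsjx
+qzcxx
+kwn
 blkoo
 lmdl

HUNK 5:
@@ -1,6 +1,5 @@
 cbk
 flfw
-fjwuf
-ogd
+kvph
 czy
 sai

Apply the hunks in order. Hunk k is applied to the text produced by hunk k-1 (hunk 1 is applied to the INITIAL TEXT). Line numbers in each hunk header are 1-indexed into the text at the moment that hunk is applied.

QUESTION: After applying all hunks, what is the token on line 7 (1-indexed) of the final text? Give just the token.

Hunk 1: at line 2 remove [gxnz,vlrwb] add [naec,uvr,blkoo] -> 7 lines: cbk flfw naec uvr blkoo lmdl vrhp
Hunk 2: at line 3 remove [uvr] add [sai,jah,shis] -> 9 lines: cbk flfw naec sai jah shis blkoo lmdl vrhp
Hunk 3: at line 1 remove [naec] add [fjwuf,ogd,czy] -> 11 lines: cbk flfw fjwuf ogd czy sai jah shis blkoo lmdl vrhp
Hunk 4: at line 6 remove [shis] add [lsjx,qzcxx,kwn] -> 13 lines: cbk flfw fjwuf ogd czy sai jah lsjx qzcxx kwn blkoo lmdl vrhp
Hunk 5: at line 1 remove [fjwuf,ogd] add [kvph] -> 12 lines: cbk flfw kvph czy sai jah lsjx qzcxx kwn blkoo lmdl vrhp
Final line 7: lsjx

Answer: lsjx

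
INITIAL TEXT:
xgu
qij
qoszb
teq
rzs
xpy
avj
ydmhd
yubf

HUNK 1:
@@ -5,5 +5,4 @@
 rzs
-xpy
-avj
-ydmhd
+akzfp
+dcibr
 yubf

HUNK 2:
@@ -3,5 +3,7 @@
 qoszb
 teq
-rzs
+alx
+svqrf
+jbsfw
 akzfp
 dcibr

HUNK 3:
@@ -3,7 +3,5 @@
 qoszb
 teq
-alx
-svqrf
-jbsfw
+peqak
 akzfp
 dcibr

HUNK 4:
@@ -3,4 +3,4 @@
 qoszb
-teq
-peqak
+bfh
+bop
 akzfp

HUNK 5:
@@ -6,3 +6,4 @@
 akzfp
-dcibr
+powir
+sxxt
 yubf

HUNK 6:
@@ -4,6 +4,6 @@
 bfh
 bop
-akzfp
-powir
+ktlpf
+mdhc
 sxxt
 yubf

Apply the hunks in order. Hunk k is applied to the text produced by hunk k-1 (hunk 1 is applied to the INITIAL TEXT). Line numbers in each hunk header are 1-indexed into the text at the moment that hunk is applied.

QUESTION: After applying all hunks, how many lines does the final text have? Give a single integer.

Hunk 1: at line 5 remove [xpy,avj,ydmhd] add [akzfp,dcibr] -> 8 lines: xgu qij qoszb teq rzs akzfp dcibr yubf
Hunk 2: at line 3 remove [rzs] add [alx,svqrf,jbsfw] -> 10 lines: xgu qij qoszb teq alx svqrf jbsfw akzfp dcibr yubf
Hunk 3: at line 3 remove [alx,svqrf,jbsfw] add [peqak] -> 8 lines: xgu qij qoszb teq peqak akzfp dcibr yubf
Hunk 4: at line 3 remove [teq,peqak] add [bfh,bop] -> 8 lines: xgu qij qoszb bfh bop akzfp dcibr yubf
Hunk 5: at line 6 remove [dcibr] add [powir,sxxt] -> 9 lines: xgu qij qoszb bfh bop akzfp powir sxxt yubf
Hunk 6: at line 4 remove [akzfp,powir] add [ktlpf,mdhc] -> 9 lines: xgu qij qoszb bfh bop ktlpf mdhc sxxt yubf
Final line count: 9

Answer: 9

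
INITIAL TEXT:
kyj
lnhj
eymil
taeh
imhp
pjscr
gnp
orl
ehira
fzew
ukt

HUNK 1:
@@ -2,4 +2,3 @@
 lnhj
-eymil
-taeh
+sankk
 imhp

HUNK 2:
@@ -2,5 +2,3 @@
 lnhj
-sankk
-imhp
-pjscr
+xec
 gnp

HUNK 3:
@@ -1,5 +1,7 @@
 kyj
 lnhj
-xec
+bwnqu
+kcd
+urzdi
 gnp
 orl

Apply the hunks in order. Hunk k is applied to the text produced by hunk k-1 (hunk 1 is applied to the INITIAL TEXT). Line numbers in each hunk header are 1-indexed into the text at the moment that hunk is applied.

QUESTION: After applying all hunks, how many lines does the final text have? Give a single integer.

Answer: 10

Derivation:
Hunk 1: at line 2 remove [eymil,taeh] add [sankk] -> 10 lines: kyj lnhj sankk imhp pjscr gnp orl ehira fzew ukt
Hunk 2: at line 2 remove [sankk,imhp,pjscr] add [xec] -> 8 lines: kyj lnhj xec gnp orl ehira fzew ukt
Hunk 3: at line 1 remove [xec] add [bwnqu,kcd,urzdi] -> 10 lines: kyj lnhj bwnqu kcd urzdi gnp orl ehira fzew ukt
Final line count: 10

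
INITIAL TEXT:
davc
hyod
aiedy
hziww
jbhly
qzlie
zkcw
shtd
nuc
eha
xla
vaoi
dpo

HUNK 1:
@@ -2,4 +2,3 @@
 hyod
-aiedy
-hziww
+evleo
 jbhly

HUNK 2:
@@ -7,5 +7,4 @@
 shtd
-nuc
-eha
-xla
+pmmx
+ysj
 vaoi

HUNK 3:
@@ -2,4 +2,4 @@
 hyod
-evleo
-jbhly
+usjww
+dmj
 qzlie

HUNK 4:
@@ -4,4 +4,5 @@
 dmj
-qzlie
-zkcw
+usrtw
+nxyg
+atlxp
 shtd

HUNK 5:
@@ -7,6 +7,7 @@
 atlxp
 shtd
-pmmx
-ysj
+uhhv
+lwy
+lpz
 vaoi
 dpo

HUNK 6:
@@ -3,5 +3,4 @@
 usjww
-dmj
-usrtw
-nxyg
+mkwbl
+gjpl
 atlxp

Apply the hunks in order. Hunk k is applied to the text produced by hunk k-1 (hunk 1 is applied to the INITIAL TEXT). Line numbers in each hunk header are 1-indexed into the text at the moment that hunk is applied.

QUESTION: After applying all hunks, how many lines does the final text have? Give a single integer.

Hunk 1: at line 2 remove [aiedy,hziww] add [evleo] -> 12 lines: davc hyod evleo jbhly qzlie zkcw shtd nuc eha xla vaoi dpo
Hunk 2: at line 7 remove [nuc,eha,xla] add [pmmx,ysj] -> 11 lines: davc hyod evleo jbhly qzlie zkcw shtd pmmx ysj vaoi dpo
Hunk 3: at line 2 remove [evleo,jbhly] add [usjww,dmj] -> 11 lines: davc hyod usjww dmj qzlie zkcw shtd pmmx ysj vaoi dpo
Hunk 4: at line 4 remove [qzlie,zkcw] add [usrtw,nxyg,atlxp] -> 12 lines: davc hyod usjww dmj usrtw nxyg atlxp shtd pmmx ysj vaoi dpo
Hunk 5: at line 7 remove [pmmx,ysj] add [uhhv,lwy,lpz] -> 13 lines: davc hyod usjww dmj usrtw nxyg atlxp shtd uhhv lwy lpz vaoi dpo
Hunk 6: at line 3 remove [dmj,usrtw,nxyg] add [mkwbl,gjpl] -> 12 lines: davc hyod usjww mkwbl gjpl atlxp shtd uhhv lwy lpz vaoi dpo
Final line count: 12

Answer: 12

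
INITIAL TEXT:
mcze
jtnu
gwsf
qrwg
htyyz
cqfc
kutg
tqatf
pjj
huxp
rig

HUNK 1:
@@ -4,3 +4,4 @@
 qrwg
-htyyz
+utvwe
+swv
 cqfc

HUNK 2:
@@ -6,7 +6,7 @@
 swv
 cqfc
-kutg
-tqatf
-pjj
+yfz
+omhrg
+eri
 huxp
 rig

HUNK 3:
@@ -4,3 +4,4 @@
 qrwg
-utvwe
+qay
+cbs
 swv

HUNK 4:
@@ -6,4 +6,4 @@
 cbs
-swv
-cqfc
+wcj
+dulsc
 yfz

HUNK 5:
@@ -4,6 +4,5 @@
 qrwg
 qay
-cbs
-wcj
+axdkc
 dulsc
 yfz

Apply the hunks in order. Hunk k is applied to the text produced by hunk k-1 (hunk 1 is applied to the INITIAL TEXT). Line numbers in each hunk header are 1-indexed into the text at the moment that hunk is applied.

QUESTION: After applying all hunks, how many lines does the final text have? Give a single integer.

Answer: 12

Derivation:
Hunk 1: at line 4 remove [htyyz] add [utvwe,swv] -> 12 lines: mcze jtnu gwsf qrwg utvwe swv cqfc kutg tqatf pjj huxp rig
Hunk 2: at line 6 remove [kutg,tqatf,pjj] add [yfz,omhrg,eri] -> 12 lines: mcze jtnu gwsf qrwg utvwe swv cqfc yfz omhrg eri huxp rig
Hunk 3: at line 4 remove [utvwe] add [qay,cbs] -> 13 lines: mcze jtnu gwsf qrwg qay cbs swv cqfc yfz omhrg eri huxp rig
Hunk 4: at line 6 remove [swv,cqfc] add [wcj,dulsc] -> 13 lines: mcze jtnu gwsf qrwg qay cbs wcj dulsc yfz omhrg eri huxp rig
Hunk 5: at line 4 remove [cbs,wcj] add [axdkc] -> 12 lines: mcze jtnu gwsf qrwg qay axdkc dulsc yfz omhrg eri huxp rig
Final line count: 12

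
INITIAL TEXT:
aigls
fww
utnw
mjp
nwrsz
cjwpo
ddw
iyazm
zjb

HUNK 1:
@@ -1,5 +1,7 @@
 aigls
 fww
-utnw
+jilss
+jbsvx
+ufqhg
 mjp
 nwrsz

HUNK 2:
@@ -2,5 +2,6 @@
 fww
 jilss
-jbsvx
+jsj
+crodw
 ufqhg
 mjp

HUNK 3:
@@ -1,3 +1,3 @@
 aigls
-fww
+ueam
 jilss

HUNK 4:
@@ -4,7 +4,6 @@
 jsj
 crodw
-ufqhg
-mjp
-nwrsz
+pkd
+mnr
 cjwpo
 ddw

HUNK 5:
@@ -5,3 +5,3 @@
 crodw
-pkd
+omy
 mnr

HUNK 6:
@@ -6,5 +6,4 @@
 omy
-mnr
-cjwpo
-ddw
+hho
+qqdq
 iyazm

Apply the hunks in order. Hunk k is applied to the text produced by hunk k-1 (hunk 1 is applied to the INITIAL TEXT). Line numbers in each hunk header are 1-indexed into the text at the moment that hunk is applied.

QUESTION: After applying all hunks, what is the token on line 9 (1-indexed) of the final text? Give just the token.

Hunk 1: at line 1 remove [utnw] add [jilss,jbsvx,ufqhg] -> 11 lines: aigls fww jilss jbsvx ufqhg mjp nwrsz cjwpo ddw iyazm zjb
Hunk 2: at line 2 remove [jbsvx] add [jsj,crodw] -> 12 lines: aigls fww jilss jsj crodw ufqhg mjp nwrsz cjwpo ddw iyazm zjb
Hunk 3: at line 1 remove [fww] add [ueam] -> 12 lines: aigls ueam jilss jsj crodw ufqhg mjp nwrsz cjwpo ddw iyazm zjb
Hunk 4: at line 4 remove [ufqhg,mjp,nwrsz] add [pkd,mnr] -> 11 lines: aigls ueam jilss jsj crodw pkd mnr cjwpo ddw iyazm zjb
Hunk 5: at line 5 remove [pkd] add [omy] -> 11 lines: aigls ueam jilss jsj crodw omy mnr cjwpo ddw iyazm zjb
Hunk 6: at line 6 remove [mnr,cjwpo,ddw] add [hho,qqdq] -> 10 lines: aigls ueam jilss jsj crodw omy hho qqdq iyazm zjb
Final line 9: iyazm

Answer: iyazm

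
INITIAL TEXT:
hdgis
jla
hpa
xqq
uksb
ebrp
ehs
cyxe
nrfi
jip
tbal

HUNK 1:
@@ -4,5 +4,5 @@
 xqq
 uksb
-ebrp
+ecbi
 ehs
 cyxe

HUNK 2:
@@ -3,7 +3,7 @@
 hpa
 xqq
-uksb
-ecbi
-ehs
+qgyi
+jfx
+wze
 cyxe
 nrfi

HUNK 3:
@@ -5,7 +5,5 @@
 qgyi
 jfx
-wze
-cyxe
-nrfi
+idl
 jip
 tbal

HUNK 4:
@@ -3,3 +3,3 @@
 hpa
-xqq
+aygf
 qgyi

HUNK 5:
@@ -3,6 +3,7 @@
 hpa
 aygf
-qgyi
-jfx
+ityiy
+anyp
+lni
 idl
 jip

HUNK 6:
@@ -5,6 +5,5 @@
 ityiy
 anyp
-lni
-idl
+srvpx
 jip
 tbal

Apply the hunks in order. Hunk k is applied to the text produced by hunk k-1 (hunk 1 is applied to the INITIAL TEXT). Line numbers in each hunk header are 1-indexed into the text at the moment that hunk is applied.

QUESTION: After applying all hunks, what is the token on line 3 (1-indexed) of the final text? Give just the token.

Hunk 1: at line 4 remove [ebrp] add [ecbi] -> 11 lines: hdgis jla hpa xqq uksb ecbi ehs cyxe nrfi jip tbal
Hunk 2: at line 3 remove [uksb,ecbi,ehs] add [qgyi,jfx,wze] -> 11 lines: hdgis jla hpa xqq qgyi jfx wze cyxe nrfi jip tbal
Hunk 3: at line 5 remove [wze,cyxe,nrfi] add [idl] -> 9 lines: hdgis jla hpa xqq qgyi jfx idl jip tbal
Hunk 4: at line 3 remove [xqq] add [aygf] -> 9 lines: hdgis jla hpa aygf qgyi jfx idl jip tbal
Hunk 5: at line 3 remove [qgyi,jfx] add [ityiy,anyp,lni] -> 10 lines: hdgis jla hpa aygf ityiy anyp lni idl jip tbal
Hunk 6: at line 5 remove [lni,idl] add [srvpx] -> 9 lines: hdgis jla hpa aygf ityiy anyp srvpx jip tbal
Final line 3: hpa

Answer: hpa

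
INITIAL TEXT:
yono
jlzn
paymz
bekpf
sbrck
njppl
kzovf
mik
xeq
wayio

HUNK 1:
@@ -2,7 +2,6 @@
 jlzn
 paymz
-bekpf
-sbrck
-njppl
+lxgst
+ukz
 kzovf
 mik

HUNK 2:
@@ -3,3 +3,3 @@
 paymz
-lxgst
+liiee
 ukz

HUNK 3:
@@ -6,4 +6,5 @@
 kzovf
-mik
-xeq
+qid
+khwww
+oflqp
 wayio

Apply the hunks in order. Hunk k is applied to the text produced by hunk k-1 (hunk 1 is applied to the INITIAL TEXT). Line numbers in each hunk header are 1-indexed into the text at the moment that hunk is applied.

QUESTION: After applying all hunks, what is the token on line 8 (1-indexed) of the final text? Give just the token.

Hunk 1: at line 2 remove [bekpf,sbrck,njppl] add [lxgst,ukz] -> 9 lines: yono jlzn paymz lxgst ukz kzovf mik xeq wayio
Hunk 2: at line 3 remove [lxgst] add [liiee] -> 9 lines: yono jlzn paymz liiee ukz kzovf mik xeq wayio
Hunk 3: at line 6 remove [mik,xeq] add [qid,khwww,oflqp] -> 10 lines: yono jlzn paymz liiee ukz kzovf qid khwww oflqp wayio
Final line 8: khwww

Answer: khwww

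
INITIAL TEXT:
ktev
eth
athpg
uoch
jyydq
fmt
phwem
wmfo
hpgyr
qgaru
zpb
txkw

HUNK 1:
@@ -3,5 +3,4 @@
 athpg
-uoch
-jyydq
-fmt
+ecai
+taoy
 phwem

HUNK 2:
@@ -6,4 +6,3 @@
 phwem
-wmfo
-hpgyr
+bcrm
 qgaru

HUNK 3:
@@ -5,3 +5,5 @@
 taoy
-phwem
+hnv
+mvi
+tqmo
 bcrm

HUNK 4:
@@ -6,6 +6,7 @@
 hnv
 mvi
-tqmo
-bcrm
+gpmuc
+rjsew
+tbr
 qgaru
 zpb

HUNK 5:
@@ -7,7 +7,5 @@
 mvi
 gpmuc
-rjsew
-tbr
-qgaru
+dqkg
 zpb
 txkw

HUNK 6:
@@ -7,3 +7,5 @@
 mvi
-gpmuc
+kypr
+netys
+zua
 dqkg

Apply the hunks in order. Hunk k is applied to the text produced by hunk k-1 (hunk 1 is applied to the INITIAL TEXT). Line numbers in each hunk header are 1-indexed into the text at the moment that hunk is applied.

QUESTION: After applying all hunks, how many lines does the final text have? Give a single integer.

Answer: 13

Derivation:
Hunk 1: at line 3 remove [uoch,jyydq,fmt] add [ecai,taoy] -> 11 lines: ktev eth athpg ecai taoy phwem wmfo hpgyr qgaru zpb txkw
Hunk 2: at line 6 remove [wmfo,hpgyr] add [bcrm] -> 10 lines: ktev eth athpg ecai taoy phwem bcrm qgaru zpb txkw
Hunk 3: at line 5 remove [phwem] add [hnv,mvi,tqmo] -> 12 lines: ktev eth athpg ecai taoy hnv mvi tqmo bcrm qgaru zpb txkw
Hunk 4: at line 6 remove [tqmo,bcrm] add [gpmuc,rjsew,tbr] -> 13 lines: ktev eth athpg ecai taoy hnv mvi gpmuc rjsew tbr qgaru zpb txkw
Hunk 5: at line 7 remove [rjsew,tbr,qgaru] add [dqkg] -> 11 lines: ktev eth athpg ecai taoy hnv mvi gpmuc dqkg zpb txkw
Hunk 6: at line 7 remove [gpmuc] add [kypr,netys,zua] -> 13 lines: ktev eth athpg ecai taoy hnv mvi kypr netys zua dqkg zpb txkw
Final line count: 13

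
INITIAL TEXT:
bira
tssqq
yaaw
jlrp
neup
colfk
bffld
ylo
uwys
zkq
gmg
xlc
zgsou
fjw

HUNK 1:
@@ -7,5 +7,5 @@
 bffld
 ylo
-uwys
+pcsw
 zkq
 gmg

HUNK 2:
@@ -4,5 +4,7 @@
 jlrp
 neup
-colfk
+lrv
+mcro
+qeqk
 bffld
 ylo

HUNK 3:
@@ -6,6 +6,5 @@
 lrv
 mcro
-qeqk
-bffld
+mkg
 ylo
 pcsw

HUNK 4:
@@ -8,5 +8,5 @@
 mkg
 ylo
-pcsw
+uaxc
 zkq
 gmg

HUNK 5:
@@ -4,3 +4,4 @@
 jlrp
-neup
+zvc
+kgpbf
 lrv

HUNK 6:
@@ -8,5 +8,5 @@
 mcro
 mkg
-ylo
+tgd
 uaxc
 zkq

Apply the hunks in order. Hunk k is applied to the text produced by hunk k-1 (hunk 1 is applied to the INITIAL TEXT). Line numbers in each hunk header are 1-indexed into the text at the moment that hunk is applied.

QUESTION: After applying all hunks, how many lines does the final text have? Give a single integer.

Answer: 16

Derivation:
Hunk 1: at line 7 remove [uwys] add [pcsw] -> 14 lines: bira tssqq yaaw jlrp neup colfk bffld ylo pcsw zkq gmg xlc zgsou fjw
Hunk 2: at line 4 remove [colfk] add [lrv,mcro,qeqk] -> 16 lines: bira tssqq yaaw jlrp neup lrv mcro qeqk bffld ylo pcsw zkq gmg xlc zgsou fjw
Hunk 3: at line 6 remove [qeqk,bffld] add [mkg] -> 15 lines: bira tssqq yaaw jlrp neup lrv mcro mkg ylo pcsw zkq gmg xlc zgsou fjw
Hunk 4: at line 8 remove [pcsw] add [uaxc] -> 15 lines: bira tssqq yaaw jlrp neup lrv mcro mkg ylo uaxc zkq gmg xlc zgsou fjw
Hunk 5: at line 4 remove [neup] add [zvc,kgpbf] -> 16 lines: bira tssqq yaaw jlrp zvc kgpbf lrv mcro mkg ylo uaxc zkq gmg xlc zgsou fjw
Hunk 6: at line 8 remove [ylo] add [tgd] -> 16 lines: bira tssqq yaaw jlrp zvc kgpbf lrv mcro mkg tgd uaxc zkq gmg xlc zgsou fjw
Final line count: 16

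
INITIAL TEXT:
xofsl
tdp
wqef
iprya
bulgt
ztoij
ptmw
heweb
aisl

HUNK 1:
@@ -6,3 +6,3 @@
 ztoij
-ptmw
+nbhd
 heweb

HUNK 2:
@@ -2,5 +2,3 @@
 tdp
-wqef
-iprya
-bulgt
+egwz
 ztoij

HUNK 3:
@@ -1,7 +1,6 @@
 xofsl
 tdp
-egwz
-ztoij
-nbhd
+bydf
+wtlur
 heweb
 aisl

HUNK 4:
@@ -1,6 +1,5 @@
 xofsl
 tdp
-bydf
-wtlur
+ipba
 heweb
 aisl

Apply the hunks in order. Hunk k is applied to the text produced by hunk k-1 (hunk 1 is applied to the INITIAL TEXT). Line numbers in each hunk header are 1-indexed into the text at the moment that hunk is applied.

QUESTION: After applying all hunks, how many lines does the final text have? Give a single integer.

Hunk 1: at line 6 remove [ptmw] add [nbhd] -> 9 lines: xofsl tdp wqef iprya bulgt ztoij nbhd heweb aisl
Hunk 2: at line 2 remove [wqef,iprya,bulgt] add [egwz] -> 7 lines: xofsl tdp egwz ztoij nbhd heweb aisl
Hunk 3: at line 1 remove [egwz,ztoij,nbhd] add [bydf,wtlur] -> 6 lines: xofsl tdp bydf wtlur heweb aisl
Hunk 4: at line 1 remove [bydf,wtlur] add [ipba] -> 5 lines: xofsl tdp ipba heweb aisl
Final line count: 5

Answer: 5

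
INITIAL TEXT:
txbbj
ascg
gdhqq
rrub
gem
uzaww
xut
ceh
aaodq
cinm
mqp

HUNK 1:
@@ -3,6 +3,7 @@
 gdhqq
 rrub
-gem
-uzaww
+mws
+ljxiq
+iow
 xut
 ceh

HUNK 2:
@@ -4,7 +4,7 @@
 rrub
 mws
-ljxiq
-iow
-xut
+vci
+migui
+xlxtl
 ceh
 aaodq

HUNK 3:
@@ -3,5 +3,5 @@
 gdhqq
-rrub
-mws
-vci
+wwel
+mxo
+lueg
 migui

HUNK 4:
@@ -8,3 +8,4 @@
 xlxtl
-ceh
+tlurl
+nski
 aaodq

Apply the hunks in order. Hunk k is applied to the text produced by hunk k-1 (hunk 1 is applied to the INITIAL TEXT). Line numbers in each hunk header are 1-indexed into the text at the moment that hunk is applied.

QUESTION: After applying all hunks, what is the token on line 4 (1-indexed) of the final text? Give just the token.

Answer: wwel

Derivation:
Hunk 1: at line 3 remove [gem,uzaww] add [mws,ljxiq,iow] -> 12 lines: txbbj ascg gdhqq rrub mws ljxiq iow xut ceh aaodq cinm mqp
Hunk 2: at line 4 remove [ljxiq,iow,xut] add [vci,migui,xlxtl] -> 12 lines: txbbj ascg gdhqq rrub mws vci migui xlxtl ceh aaodq cinm mqp
Hunk 3: at line 3 remove [rrub,mws,vci] add [wwel,mxo,lueg] -> 12 lines: txbbj ascg gdhqq wwel mxo lueg migui xlxtl ceh aaodq cinm mqp
Hunk 4: at line 8 remove [ceh] add [tlurl,nski] -> 13 lines: txbbj ascg gdhqq wwel mxo lueg migui xlxtl tlurl nski aaodq cinm mqp
Final line 4: wwel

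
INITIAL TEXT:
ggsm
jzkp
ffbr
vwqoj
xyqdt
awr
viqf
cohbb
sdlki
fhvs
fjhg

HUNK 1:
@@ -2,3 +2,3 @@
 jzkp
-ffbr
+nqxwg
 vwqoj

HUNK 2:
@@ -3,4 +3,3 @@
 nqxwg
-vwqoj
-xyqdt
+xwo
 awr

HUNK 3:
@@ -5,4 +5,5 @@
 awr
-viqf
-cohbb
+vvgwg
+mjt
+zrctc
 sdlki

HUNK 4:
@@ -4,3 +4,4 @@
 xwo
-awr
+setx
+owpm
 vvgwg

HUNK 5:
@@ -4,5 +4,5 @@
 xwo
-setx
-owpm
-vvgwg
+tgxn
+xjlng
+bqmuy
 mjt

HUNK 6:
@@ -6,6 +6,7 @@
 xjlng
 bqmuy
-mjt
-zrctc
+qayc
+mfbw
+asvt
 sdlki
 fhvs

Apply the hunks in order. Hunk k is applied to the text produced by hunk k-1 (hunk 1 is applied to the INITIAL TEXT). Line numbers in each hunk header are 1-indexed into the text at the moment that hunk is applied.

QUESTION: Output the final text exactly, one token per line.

Answer: ggsm
jzkp
nqxwg
xwo
tgxn
xjlng
bqmuy
qayc
mfbw
asvt
sdlki
fhvs
fjhg

Derivation:
Hunk 1: at line 2 remove [ffbr] add [nqxwg] -> 11 lines: ggsm jzkp nqxwg vwqoj xyqdt awr viqf cohbb sdlki fhvs fjhg
Hunk 2: at line 3 remove [vwqoj,xyqdt] add [xwo] -> 10 lines: ggsm jzkp nqxwg xwo awr viqf cohbb sdlki fhvs fjhg
Hunk 3: at line 5 remove [viqf,cohbb] add [vvgwg,mjt,zrctc] -> 11 lines: ggsm jzkp nqxwg xwo awr vvgwg mjt zrctc sdlki fhvs fjhg
Hunk 4: at line 4 remove [awr] add [setx,owpm] -> 12 lines: ggsm jzkp nqxwg xwo setx owpm vvgwg mjt zrctc sdlki fhvs fjhg
Hunk 5: at line 4 remove [setx,owpm,vvgwg] add [tgxn,xjlng,bqmuy] -> 12 lines: ggsm jzkp nqxwg xwo tgxn xjlng bqmuy mjt zrctc sdlki fhvs fjhg
Hunk 6: at line 6 remove [mjt,zrctc] add [qayc,mfbw,asvt] -> 13 lines: ggsm jzkp nqxwg xwo tgxn xjlng bqmuy qayc mfbw asvt sdlki fhvs fjhg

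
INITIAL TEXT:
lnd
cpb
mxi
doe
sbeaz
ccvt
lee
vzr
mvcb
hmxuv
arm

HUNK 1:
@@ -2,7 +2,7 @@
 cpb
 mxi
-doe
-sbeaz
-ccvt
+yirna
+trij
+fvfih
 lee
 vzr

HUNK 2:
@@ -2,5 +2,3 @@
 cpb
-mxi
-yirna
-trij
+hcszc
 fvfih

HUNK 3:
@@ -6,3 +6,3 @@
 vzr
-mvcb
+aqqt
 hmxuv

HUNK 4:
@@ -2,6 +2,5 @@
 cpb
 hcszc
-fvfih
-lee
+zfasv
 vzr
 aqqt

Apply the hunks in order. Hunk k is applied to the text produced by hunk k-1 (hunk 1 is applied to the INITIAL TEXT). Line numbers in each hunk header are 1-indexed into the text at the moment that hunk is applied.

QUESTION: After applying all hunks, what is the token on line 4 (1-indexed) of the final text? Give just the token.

Answer: zfasv

Derivation:
Hunk 1: at line 2 remove [doe,sbeaz,ccvt] add [yirna,trij,fvfih] -> 11 lines: lnd cpb mxi yirna trij fvfih lee vzr mvcb hmxuv arm
Hunk 2: at line 2 remove [mxi,yirna,trij] add [hcszc] -> 9 lines: lnd cpb hcszc fvfih lee vzr mvcb hmxuv arm
Hunk 3: at line 6 remove [mvcb] add [aqqt] -> 9 lines: lnd cpb hcszc fvfih lee vzr aqqt hmxuv arm
Hunk 4: at line 2 remove [fvfih,lee] add [zfasv] -> 8 lines: lnd cpb hcszc zfasv vzr aqqt hmxuv arm
Final line 4: zfasv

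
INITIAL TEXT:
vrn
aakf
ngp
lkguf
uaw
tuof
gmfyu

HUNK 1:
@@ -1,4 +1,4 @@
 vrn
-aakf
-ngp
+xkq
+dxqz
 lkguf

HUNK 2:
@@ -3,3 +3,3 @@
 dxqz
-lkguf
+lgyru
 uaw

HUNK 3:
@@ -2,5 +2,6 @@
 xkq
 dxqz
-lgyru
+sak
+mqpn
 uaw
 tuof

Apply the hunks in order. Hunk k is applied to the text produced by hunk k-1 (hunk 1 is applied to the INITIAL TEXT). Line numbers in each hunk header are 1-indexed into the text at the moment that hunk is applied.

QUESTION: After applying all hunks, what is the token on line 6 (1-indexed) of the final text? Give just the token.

Answer: uaw

Derivation:
Hunk 1: at line 1 remove [aakf,ngp] add [xkq,dxqz] -> 7 lines: vrn xkq dxqz lkguf uaw tuof gmfyu
Hunk 2: at line 3 remove [lkguf] add [lgyru] -> 7 lines: vrn xkq dxqz lgyru uaw tuof gmfyu
Hunk 3: at line 2 remove [lgyru] add [sak,mqpn] -> 8 lines: vrn xkq dxqz sak mqpn uaw tuof gmfyu
Final line 6: uaw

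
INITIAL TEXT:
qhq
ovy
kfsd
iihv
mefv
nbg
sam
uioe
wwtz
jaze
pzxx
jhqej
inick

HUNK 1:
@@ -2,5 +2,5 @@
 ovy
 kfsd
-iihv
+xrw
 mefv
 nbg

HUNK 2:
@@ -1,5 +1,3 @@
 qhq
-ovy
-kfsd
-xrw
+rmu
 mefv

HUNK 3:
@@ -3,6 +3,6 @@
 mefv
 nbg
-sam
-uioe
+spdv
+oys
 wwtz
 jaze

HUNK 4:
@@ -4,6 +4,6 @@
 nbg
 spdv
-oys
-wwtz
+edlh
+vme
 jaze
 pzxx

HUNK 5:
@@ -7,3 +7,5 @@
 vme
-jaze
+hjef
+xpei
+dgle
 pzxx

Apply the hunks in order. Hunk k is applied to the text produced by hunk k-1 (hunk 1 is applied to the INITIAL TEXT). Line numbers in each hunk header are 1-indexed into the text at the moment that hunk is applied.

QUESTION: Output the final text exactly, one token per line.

Hunk 1: at line 2 remove [iihv] add [xrw] -> 13 lines: qhq ovy kfsd xrw mefv nbg sam uioe wwtz jaze pzxx jhqej inick
Hunk 2: at line 1 remove [ovy,kfsd,xrw] add [rmu] -> 11 lines: qhq rmu mefv nbg sam uioe wwtz jaze pzxx jhqej inick
Hunk 3: at line 3 remove [sam,uioe] add [spdv,oys] -> 11 lines: qhq rmu mefv nbg spdv oys wwtz jaze pzxx jhqej inick
Hunk 4: at line 4 remove [oys,wwtz] add [edlh,vme] -> 11 lines: qhq rmu mefv nbg spdv edlh vme jaze pzxx jhqej inick
Hunk 5: at line 7 remove [jaze] add [hjef,xpei,dgle] -> 13 lines: qhq rmu mefv nbg spdv edlh vme hjef xpei dgle pzxx jhqej inick

Answer: qhq
rmu
mefv
nbg
spdv
edlh
vme
hjef
xpei
dgle
pzxx
jhqej
inick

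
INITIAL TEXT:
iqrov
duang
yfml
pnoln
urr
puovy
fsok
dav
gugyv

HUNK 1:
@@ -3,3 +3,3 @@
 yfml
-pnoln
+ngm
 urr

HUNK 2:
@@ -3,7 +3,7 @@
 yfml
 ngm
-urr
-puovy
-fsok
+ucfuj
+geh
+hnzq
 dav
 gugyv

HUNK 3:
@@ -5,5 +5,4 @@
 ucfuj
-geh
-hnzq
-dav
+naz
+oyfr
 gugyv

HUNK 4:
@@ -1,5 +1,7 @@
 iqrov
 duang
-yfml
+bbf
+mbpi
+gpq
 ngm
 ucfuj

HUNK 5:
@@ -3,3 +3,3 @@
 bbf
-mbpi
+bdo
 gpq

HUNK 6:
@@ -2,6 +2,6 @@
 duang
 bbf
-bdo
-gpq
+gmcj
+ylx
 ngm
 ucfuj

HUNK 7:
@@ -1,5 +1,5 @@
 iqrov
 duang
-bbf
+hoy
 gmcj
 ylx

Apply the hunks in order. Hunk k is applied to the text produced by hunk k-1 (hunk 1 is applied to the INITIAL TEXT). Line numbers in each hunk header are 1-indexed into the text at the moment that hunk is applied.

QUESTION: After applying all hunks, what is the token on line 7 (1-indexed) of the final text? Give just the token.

Hunk 1: at line 3 remove [pnoln] add [ngm] -> 9 lines: iqrov duang yfml ngm urr puovy fsok dav gugyv
Hunk 2: at line 3 remove [urr,puovy,fsok] add [ucfuj,geh,hnzq] -> 9 lines: iqrov duang yfml ngm ucfuj geh hnzq dav gugyv
Hunk 3: at line 5 remove [geh,hnzq,dav] add [naz,oyfr] -> 8 lines: iqrov duang yfml ngm ucfuj naz oyfr gugyv
Hunk 4: at line 1 remove [yfml] add [bbf,mbpi,gpq] -> 10 lines: iqrov duang bbf mbpi gpq ngm ucfuj naz oyfr gugyv
Hunk 5: at line 3 remove [mbpi] add [bdo] -> 10 lines: iqrov duang bbf bdo gpq ngm ucfuj naz oyfr gugyv
Hunk 6: at line 2 remove [bdo,gpq] add [gmcj,ylx] -> 10 lines: iqrov duang bbf gmcj ylx ngm ucfuj naz oyfr gugyv
Hunk 7: at line 1 remove [bbf] add [hoy] -> 10 lines: iqrov duang hoy gmcj ylx ngm ucfuj naz oyfr gugyv
Final line 7: ucfuj

Answer: ucfuj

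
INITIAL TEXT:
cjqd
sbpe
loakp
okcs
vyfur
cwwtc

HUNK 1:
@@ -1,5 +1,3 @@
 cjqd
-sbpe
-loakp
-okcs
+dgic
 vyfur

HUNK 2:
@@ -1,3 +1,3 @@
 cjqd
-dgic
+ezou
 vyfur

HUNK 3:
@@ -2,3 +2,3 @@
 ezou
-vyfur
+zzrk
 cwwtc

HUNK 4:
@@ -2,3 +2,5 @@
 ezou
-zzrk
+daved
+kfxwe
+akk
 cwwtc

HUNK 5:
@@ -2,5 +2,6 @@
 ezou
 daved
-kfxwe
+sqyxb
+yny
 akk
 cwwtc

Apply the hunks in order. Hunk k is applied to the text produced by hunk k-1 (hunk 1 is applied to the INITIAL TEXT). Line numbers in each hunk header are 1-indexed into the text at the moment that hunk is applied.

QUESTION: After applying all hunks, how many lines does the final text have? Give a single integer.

Answer: 7

Derivation:
Hunk 1: at line 1 remove [sbpe,loakp,okcs] add [dgic] -> 4 lines: cjqd dgic vyfur cwwtc
Hunk 2: at line 1 remove [dgic] add [ezou] -> 4 lines: cjqd ezou vyfur cwwtc
Hunk 3: at line 2 remove [vyfur] add [zzrk] -> 4 lines: cjqd ezou zzrk cwwtc
Hunk 4: at line 2 remove [zzrk] add [daved,kfxwe,akk] -> 6 lines: cjqd ezou daved kfxwe akk cwwtc
Hunk 5: at line 2 remove [kfxwe] add [sqyxb,yny] -> 7 lines: cjqd ezou daved sqyxb yny akk cwwtc
Final line count: 7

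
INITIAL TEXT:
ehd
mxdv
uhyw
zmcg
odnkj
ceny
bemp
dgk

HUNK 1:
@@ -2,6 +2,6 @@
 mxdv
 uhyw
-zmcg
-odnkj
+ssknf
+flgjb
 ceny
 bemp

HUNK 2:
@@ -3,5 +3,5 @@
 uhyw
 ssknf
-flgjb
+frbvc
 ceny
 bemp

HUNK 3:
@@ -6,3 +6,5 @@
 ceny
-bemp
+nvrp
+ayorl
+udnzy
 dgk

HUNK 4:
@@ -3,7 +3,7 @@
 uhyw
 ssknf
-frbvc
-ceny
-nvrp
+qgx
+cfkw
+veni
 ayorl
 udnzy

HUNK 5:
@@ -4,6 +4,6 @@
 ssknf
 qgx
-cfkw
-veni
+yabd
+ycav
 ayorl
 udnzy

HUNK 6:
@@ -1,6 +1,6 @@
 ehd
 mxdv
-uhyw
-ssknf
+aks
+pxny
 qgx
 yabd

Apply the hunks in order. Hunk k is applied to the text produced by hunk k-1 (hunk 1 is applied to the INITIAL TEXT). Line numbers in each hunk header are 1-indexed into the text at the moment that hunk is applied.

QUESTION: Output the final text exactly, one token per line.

Answer: ehd
mxdv
aks
pxny
qgx
yabd
ycav
ayorl
udnzy
dgk

Derivation:
Hunk 1: at line 2 remove [zmcg,odnkj] add [ssknf,flgjb] -> 8 lines: ehd mxdv uhyw ssknf flgjb ceny bemp dgk
Hunk 2: at line 3 remove [flgjb] add [frbvc] -> 8 lines: ehd mxdv uhyw ssknf frbvc ceny bemp dgk
Hunk 3: at line 6 remove [bemp] add [nvrp,ayorl,udnzy] -> 10 lines: ehd mxdv uhyw ssknf frbvc ceny nvrp ayorl udnzy dgk
Hunk 4: at line 3 remove [frbvc,ceny,nvrp] add [qgx,cfkw,veni] -> 10 lines: ehd mxdv uhyw ssknf qgx cfkw veni ayorl udnzy dgk
Hunk 5: at line 4 remove [cfkw,veni] add [yabd,ycav] -> 10 lines: ehd mxdv uhyw ssknf qgx yabd ycav ayorl udnzy dgk
Hunk 6: at line 1 remove [uhyw,ssknf] add [aks,pxny] -> 10 lines: ehd mxdv aks pxny qgx yabd ycav ayorl udnzy dgk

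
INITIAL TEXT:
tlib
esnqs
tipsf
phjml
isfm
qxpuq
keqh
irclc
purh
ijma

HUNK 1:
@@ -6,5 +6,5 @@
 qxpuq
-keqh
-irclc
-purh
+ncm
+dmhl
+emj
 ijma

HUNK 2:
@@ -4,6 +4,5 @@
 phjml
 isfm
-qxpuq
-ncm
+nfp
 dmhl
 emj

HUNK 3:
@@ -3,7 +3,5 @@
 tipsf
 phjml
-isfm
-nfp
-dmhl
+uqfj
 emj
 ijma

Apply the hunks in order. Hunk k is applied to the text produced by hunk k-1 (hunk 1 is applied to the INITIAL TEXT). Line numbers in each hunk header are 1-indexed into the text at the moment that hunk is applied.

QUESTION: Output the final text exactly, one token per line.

Answer: tlib
esnqs
tipsf
phjml
uqfj
emj
ijma

Derivation:
Hunk 1: at line 6 remove [keqh,irclc,purh] add [ncm,dmhl,emj] -> 10 lines: tlib esnqs tipsf phjml isfm qxpuq ncm dmhl emj ijma
Hunk 2: at line 4 remove [qxpuq,ncm] add [nfp] -> 9 lines: tlib esnqs tipsf phjml isfm nfp dmhl emj ijma
Hunk 3: at line 3 remove [isfm,nfp,dmhl] add [uqfj] -> 7 lines: tlib esnqs tipsf phjml uqfj emj ijma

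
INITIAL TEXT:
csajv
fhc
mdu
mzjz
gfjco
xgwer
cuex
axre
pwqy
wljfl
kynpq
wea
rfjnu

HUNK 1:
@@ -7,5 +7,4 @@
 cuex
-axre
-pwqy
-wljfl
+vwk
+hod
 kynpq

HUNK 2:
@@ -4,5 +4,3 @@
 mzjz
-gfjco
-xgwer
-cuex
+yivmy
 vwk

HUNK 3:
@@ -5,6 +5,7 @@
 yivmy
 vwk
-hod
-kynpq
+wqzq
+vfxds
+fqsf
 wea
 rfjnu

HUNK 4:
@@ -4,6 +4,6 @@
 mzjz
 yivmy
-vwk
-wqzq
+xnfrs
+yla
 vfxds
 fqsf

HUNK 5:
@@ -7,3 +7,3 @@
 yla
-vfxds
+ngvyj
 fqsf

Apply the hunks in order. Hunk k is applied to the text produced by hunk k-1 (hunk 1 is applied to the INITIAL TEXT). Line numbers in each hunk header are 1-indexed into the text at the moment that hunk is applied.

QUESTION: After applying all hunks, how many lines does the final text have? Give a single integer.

Hunk 1: at line 7 remove [axre,pwqy,wljfl] add [vwk,hod] -> 12 lines: csajv fhc mdu mzjz gfjco xgwer cuex vwk hod kynpq wea rfjnu
Hunk 2: at line 4 remove [gfjco,xgwer,cuex] add [yivmy] -> 10 lines: csajv fhc mdu mzjz yivmy vwk hod kynpq wea rfjnu
Hunk 3: at line 5 remove [hod,kynpq] add [wqzq,vfxds,fqsf] -> 11 lines: csajv fhc mdu mzjz yivmy vwk wqzq vfxds fqsf wea rfjnu
Hunk 4: at line 4 remove [vwk,wqzq] add [xnfrs,yla] -> 11 lines: csajv fhc mdu mzjz yivmy xnfrs yla vfxds fqsf wea rfjnu
Hunk 5: at line 7 remove [vfxds] add [ngvyj] -> 11 lines: csajv fhc mdu mzjz yivmy xnfrs yla ngvyj fqsf wea rfjnu
Final line count: 11

Answer: 11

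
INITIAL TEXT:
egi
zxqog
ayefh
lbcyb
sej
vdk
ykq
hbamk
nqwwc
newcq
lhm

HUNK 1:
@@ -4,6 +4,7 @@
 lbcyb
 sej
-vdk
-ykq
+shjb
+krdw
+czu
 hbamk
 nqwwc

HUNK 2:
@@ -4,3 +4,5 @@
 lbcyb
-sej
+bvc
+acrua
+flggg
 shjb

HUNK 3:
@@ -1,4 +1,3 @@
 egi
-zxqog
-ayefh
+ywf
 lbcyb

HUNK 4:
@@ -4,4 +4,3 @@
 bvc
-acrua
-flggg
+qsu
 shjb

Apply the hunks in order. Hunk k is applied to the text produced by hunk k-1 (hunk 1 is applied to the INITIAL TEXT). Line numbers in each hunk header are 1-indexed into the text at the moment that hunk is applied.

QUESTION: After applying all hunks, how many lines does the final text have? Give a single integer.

Answer: 12

Derivation:
Hunk 1: at line 4 remove [vdk,ykq] add [shjb,krdw,czu] -> 12 lines: egi zxqog ayefh lbcyb sej shjb krdw czu hbamk nqwwc newcq lhm
Hunk 2: at line 4 remove [sej] add [bvc,acrua,flggg] -> 14 lines: egi zxqog ayefh lbcyb bvc acrua flggg shjb krdw czu hbamk nqwwc newcq lhm
Hunk 3: at line 1 remove [zxqog,ayefh] add [ywf] -> 13 lines: egi ywf lbcyb bvc acrua flggg shjb krdw czu hbamk nqwwc newcq lhm
Hunk 4: at line 4 remove [acrua,flggg] add [qsu] -> 12 lines: egi ywf lbcyb bvc qsu shjb krdw czu hbamk nqwwc newcq lhm
Final line count: 12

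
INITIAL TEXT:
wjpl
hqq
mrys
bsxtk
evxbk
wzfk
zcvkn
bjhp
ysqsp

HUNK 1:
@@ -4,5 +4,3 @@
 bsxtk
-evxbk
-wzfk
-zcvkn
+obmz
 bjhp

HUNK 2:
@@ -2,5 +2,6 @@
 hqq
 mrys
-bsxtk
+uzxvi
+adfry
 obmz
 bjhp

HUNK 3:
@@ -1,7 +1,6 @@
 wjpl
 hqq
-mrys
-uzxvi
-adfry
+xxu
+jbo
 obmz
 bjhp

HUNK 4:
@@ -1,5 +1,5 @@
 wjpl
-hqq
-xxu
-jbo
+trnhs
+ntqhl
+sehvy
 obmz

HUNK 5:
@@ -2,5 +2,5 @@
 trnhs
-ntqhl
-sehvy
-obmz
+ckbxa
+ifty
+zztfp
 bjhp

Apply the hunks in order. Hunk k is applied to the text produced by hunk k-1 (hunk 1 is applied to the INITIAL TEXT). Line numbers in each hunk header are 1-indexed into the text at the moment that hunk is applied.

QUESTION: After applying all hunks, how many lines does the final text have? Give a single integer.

Hunk 1: at line 4 remove [evxbk,wzfk,zcvkn] add [obmz] -> 7 lines: wjpl hqq mrys bsxtk obmz bjhp ysqsp
Hunk 2: at line 2 remove [bsxtk] add [uzxvi,adfry] -> 8 lines: wjpl hqq mrys uzxvi adfry obmz bjhp ysqsp
Hunk 3: at line 1 remove [mrys,uzxvi,adfry] add [xxu,jbo] -> 7 lines: wjpl hqq xxu jbo obmz bjhp ysqsp
Hunk 4: at line 1 remove [hqq,xxu,jbo] add [trnhs,ntqhl,sehvy] -> 7 lines: wjpl trnhs ntqhl sehvy obmz bjhp ysqsp
Hunk 5: at line 2 remove [ntqhl,sehvy,obmz] add [ckbxa,ifty,zztfp] -> 7 lines: wjpl trnhs ckbxa ifty zztfp bjhp ysqsp
Final line count: 7

Answer: 7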